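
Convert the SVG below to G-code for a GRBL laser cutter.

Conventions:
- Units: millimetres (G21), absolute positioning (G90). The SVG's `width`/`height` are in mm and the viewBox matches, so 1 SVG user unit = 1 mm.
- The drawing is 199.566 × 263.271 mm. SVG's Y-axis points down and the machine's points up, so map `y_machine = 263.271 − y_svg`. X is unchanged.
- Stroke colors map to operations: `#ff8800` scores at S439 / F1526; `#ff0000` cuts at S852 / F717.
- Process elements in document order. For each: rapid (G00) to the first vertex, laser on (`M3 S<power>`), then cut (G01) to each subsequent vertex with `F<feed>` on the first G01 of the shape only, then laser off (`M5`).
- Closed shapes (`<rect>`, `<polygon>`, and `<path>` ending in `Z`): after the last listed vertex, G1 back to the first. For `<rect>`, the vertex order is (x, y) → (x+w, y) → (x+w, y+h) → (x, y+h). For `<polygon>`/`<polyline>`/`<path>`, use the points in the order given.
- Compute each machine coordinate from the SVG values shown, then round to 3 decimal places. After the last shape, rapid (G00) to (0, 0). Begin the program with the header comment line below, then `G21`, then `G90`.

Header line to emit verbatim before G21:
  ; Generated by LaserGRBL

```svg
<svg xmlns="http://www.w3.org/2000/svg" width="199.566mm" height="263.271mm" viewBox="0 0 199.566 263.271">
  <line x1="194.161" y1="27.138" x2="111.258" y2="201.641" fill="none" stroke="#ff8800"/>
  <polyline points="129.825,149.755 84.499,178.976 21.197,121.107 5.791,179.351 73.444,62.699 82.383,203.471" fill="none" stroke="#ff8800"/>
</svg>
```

Since the viewBox matches the mm dimensions, user units are millimetres directly. The only transform is the Y-flip y_m = 263.271 − y_svg.

Shape 1 is a line segment drawn with `<line>`. Its stroke #ff8800 means score at S439, F1526. After flipping Y the toolpath is (194.161,236.133) → (111.258,61.630).

Shape 2 is a open polyline drawn with `<polyline>`. Its stroke #ff8800 means score at S439, F1526. After flipping Y the toolpath is (129.825,113.516) → (84.499,84.295) → (21.197,142.164) → (5.791,83.920) → (73.444,200.572) → (82.383,59.800).

; Generated by LaserGRBL
G21
G90
G00 X194.161 Y236.133
M3 S439
G01 X111.258 Y61.630 F1526
M5
G00 X129.825 Y113.516
M3 S439
G01 X84.499 Y84.295 F1526
G01 X21.197 Y142.164
G01 X5.791 Y83.920
G01 X73.444 Y200.572
G01 X82.383 Y59.800
M5
G00 X0.000 Y0.000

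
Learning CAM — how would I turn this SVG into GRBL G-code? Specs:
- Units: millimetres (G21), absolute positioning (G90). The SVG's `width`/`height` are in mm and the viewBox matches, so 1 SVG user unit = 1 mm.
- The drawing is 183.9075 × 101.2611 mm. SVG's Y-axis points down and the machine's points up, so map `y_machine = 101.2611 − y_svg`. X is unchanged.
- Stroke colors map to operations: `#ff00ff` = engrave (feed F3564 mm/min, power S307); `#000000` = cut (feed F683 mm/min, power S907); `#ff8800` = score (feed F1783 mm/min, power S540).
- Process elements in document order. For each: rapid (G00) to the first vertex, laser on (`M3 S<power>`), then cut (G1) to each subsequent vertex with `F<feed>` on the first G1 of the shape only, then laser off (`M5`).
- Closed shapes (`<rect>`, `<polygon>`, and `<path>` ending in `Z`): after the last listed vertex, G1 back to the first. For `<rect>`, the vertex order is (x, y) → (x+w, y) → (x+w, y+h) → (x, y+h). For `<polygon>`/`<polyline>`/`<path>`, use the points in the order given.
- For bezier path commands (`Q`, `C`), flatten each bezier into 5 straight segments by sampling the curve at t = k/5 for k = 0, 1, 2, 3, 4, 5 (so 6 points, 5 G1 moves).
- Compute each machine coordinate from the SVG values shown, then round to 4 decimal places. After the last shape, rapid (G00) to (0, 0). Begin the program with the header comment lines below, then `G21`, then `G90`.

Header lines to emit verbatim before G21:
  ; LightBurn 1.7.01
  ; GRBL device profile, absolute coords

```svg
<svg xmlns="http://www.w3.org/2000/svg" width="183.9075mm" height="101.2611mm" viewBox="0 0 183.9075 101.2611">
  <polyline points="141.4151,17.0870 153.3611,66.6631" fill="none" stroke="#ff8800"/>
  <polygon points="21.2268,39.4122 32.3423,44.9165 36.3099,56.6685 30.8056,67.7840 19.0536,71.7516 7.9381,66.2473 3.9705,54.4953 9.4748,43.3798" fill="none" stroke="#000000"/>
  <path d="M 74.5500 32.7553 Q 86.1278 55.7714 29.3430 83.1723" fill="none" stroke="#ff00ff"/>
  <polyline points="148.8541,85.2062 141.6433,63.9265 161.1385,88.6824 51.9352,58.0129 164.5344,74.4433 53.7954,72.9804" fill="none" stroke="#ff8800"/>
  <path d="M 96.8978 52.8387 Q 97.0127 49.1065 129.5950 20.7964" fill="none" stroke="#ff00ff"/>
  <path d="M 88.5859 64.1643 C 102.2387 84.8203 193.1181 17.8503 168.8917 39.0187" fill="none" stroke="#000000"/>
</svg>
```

; LightBurn 1.7.01
; GRBL device profile, absolute coords
G21
G90
G00 X141.4151 Y84.1741
M3 S540
G1 X153.3611 Y34.5980 F1783
M5
G00 X21.2268 Y61.8489
M3 S907
G1 X32.3423 Y56.3446 F683
G1 X36.3099 Y44.5926
G1 X30.8056 Y33.4771
G1 X19.0536 Y29.5095
G1 X7.9381 Y35.0138
G1 X3.9705 Y46.7658
G1 X9.4748 Y57.8813
G1 X21.2268 Y61.8489
M5
G00 X74.5500 Y68.5058
M3 S307
G1 X76.4466 Y59.1240 F3564
G1 X72.8742 Y49.3914
G1 X63.8328 Y39.3080
G1 X49.3224 Y28.8738
G1 X29.3430 Y18.0888
M5
G00 X148.8541 Y16.0549
M3 S540
G1 X141.6433 Y37.3346 F1783
G1 X161.1385 Y12.5787
G1 X51.9352 Y43.2482
G1 X164.5344 Y26.8178
G1 X53.7954 Y28.2807
M5
G00 X96.8978 Y48.4224
M3 S307
G1 X98.2425 Y50.8984 F3564
G1 X102.1845 Y55.3406
G1 X108.7239 Y61.7491
G1 X117.8608 Y70.1238
G1 X129.5950 Y80.4647
M5
G00 X88.5859 Y37.0968
M3 S907
G1 X104.5061 Y33.8122 F683
G1 X129.7288 Y43.1212
G1 X155.0219 Y56.5870
G1 X171.1535 Y65.7729
G1 X168.8917 Y62.2424
M5
G00 X0.0000 Y0.0000

viewBox `0 0 183.9075 101.2611` with mm width/height → 1 unit = 1 mm. Flip: y_m = 101.2611 − y_svg.

**Shape 1** — `<polyline>` line segment, stroke `#ff8800` → score (S540, F1783). Machine vertices: (141.4151,84.1741) → (153.3611,34.5980). Open path.

**Shape 2** — `<polygon>` regular polygon, stroke `#000000` → cut (S907, F683). Machine vertices: (21.2268,61.8489) → (32.3423,56.3446) → (36.3099,44.5926) → (30.8056,33.4771) → (19.0536,29.5095) → (7.9381,35.0138) → (3.9705,46.7658) → (9.4748,57.8813) → (21.2268,61.8489). Closed: final G1 returns to the first vertex.

**Shape 3** — `<path>` quadratic bezier, stroke `#ff00ff` → engrave (S307, F3564). Control points (SVG): P0=(74.5500,32.7553), P1=(86.1278,55.7714), P2=(29.3430,83.1723); sampled at t=k/5. Machine vertices: (74.5500,68.5058) → (76.4466,59.1240) → (72.8742,49.3914) → (63.8328,39.3080) → (49.3224,28.8738) → (29.3430,18.0888). Open path.

**Shape 4** — `<polyline>` open polyline, stroke `#ff8800` → score (S540, F1783). Machine vertices: (148.8541,16.0549) → (141.6433,37.3346) → (161.1385,12.5787) → (51.9352,43.2482) → (164.5344,26.8178) → (53.7954,28.2807). Open path.

**Shape 5** — `<path>` quadratic bezier, stroke `#ff00ff` → engrave (S307, F3564). Control points (SVG): P0=(96.8978,52.8387), P1=(97.0127,49.1065), P2=(129.5950,20.7964); sampled at t=k/5. Machine vertices: (96.8978,48.4224) → (98.2425,50.8984) → (102.1845,55.3406) → (108.7239,61.7491) → (117.8608,70.1238) → (129.5950,80.4647). Open path.

**Shape 6** — `<path>` cubic bezier, stroke `#000000` → cut (S907, F683). Control points (SVG): P0=(88.5859,64.1643), P1=(102.2387,84.8203), P2=(193.1181,17.8503), P3=(168.8917,39.0187); sampled at t=k/5. Machine vertices: (88.5859,37.0968) → (104.5061,33.8122) → (129.7288,43.1212) → (155.0219,56.5870) → (171.1535,65.7729) → (168.8917,62.2424). Open path.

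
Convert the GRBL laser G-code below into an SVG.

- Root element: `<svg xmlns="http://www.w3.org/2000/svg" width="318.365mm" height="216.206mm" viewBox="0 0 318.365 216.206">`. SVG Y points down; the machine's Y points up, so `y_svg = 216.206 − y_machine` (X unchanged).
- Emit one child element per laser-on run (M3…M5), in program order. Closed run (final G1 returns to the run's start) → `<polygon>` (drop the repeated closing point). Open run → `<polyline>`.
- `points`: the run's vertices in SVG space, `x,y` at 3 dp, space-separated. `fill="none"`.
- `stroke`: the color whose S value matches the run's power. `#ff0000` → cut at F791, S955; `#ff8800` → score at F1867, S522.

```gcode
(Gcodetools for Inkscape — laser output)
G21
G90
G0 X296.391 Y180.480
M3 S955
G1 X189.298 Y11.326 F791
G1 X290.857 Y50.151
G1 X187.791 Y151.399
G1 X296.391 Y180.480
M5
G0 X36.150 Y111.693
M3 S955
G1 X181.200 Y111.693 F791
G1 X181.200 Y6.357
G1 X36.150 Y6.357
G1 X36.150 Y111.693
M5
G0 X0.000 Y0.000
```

<svg xmlns="http://www.w3.org/2000/svg" width="318.365mm" height="216.206mm" viewBox="0 0 318.365 216.206">
  <polygon points="296.391,35.726 189.298,204.880 290.857,166.055 187.791,64.807" fill="none" stroke="#ff0000"/>
  <polygon points="36.150,104.513 181.200,104.513 181.200,209.849 36.150,209.849" fill="none" stroke="#ff0000"/>
</svg>

Each laser-on run becomes one SVG element. Flip Y back into SVG space with y_svg = 216.206 − y_machine. Every run uses S955, so all elements get stroke `#ff0000` (cut).

Run 1: The run returns to its start, so emit a `<polygon>` with points (Y-flipped): 296.391,35.726 189.298,204.880 290.857,166.055 187.791,64.807.

Run 2: The run returns to its start, so emit a `<polygon>` with points (Y-flipped): 36.150,104.513 181.200,104.513 181.200,209.849 36.150,209.849.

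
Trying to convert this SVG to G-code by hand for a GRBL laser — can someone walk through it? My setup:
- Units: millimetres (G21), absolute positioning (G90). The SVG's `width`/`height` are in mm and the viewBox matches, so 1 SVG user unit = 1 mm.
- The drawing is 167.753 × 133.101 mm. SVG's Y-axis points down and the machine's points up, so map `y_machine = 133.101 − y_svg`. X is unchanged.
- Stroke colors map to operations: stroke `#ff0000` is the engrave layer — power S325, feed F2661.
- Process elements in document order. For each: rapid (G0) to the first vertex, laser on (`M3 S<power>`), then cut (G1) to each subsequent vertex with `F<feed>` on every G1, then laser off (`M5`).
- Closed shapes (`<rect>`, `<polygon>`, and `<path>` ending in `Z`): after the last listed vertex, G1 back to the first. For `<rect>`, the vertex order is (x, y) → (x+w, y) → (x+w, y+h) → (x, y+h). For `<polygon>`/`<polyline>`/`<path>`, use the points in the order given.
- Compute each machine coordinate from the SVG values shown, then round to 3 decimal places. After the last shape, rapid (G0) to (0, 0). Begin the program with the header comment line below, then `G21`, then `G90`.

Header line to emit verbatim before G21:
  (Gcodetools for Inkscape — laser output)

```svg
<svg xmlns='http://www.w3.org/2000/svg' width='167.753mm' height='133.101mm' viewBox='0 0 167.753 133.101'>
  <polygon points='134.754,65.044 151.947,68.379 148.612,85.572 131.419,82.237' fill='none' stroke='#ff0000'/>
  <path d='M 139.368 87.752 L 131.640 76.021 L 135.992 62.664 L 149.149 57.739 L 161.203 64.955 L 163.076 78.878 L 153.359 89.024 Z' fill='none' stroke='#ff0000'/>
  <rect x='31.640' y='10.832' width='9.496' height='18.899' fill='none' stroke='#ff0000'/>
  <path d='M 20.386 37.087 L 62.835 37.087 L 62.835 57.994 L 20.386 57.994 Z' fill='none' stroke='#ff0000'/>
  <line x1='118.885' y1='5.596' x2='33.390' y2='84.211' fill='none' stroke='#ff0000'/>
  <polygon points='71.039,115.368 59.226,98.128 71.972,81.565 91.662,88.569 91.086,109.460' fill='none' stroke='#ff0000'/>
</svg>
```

Since the viewBox matches the mm dimensions, user units are millimetres directly. The only transform is the Y-flip y_m = 133.101 − y_svg.

Shape 1 is a regular polygon drawn with `<polygon>`. Its stroke #ff0000 means engrave at S325, F2661. After flipping Y the toolpath is (134.754,68.057) → (151.947,64.722) → (148.612,47.529) → (131.419,50.864) → (134.754,68.057), returning to the start.

Shape 2 is a regular polygon drawn with `<path>`. Its stroke #ff0000 means engrave at S325, F2661. After flipping Y the toolpath is (139.368,45.349) → (131.640,57.080) → (135.992,70.437) → (149.149,75.362) → (161.203,68.146) → (163.076,54.223) → (153.359,44.077) → (139.368,45.349), returning to the start.

Shape 3 is a rectangle drawn with `<rect>`. Its stroke #ff0000 means engrave at S325, F2661. After flipping Y the toolpath is (31.640,122.269) → (41.136,122.269) → (41.136,103.370) → (31.640,103.370) → (31.640,122.269), returning to the start.

Shape 4 is a rectangle drawn with `<path>`. Its stroke #ff0000 means engrave at S325, F2661. After flipping Y the toolpath is (20.386,96.014) → (62.835,96.014) → (62.835,75.107) → (20.386,75.107) → (20.386,96.014), returning to the start.

Shape 5 is a line segment drawn with `<line>`. Its stroke #ff0000 means engrave at S325, F2661. After flipping Y the toolpath is (118.885,127.505) → (33.390,48.890).

Shape 6 is a regular polygon drawn with `<polygon>`. Its stroke #ff0000 means engrave at S325, F2661. After flipping Y the toolpath is (71.039,17.733) → (59.226,34.973) → (71.972,51.536) → (91.662,44.532) → (91.086,23.641) → (71.039,17.733), returning to the start.

(Gcodetools for Inkscape — laser output)
G21
G90
G0 X134.754 Y68.057
M3 S325
G1 X151.947 Y64.722 F2661
G1 X148.612 Y47.529 F2661
G1 X131.419 Y50.864 F2661
G1 X134.754 Y68.057 F2661
M5
G0 X139.368 Y45.349
M3 S325
G1 X131.640 Y57.080 F2661
G1 X135.992 Y70.437 F2661
G1 X149.149 Y75.362 F2661
G1 X161.203 Y68.146 F2661
G1 X163.076 Y54.223 F2661
G1 X153.359 Y44.077 F2661
G1 X139.368 Y45.349 F2661
M5
G0 X31.640 Y122.269
M3 S325
G1 X41.136 Y122.269 F2661
G1 X41.136 Y103.370 F2661
G1 X31.640 Y103.370 F2661
G1 X31.640 Y122.269 F2661
M5
G0 X20.386 Y96.014
M3 S325
G1 X62.835 Y96.014 F2661
G1 X62.835 Y75.107 F2661
G1 X20.386 Y75.107 F2661
G1 X20.386 Y96.014 F2661
M5
G0 X118.885 Y127.505
M3 S325
G1 X33.390 Y48.890 F2661
M5
G0 X71.039 Y17.733
M3 S325
G1 X59.226 Y34.973 F2661
G1 X71.972 Y51.536 F2661
G1 X91.662 Y44.532 F2661
G1 X91.086 Y23.641 F2661
G1 X71.039 Y17.733 F2661
M5
G0 X0.000 Y0.000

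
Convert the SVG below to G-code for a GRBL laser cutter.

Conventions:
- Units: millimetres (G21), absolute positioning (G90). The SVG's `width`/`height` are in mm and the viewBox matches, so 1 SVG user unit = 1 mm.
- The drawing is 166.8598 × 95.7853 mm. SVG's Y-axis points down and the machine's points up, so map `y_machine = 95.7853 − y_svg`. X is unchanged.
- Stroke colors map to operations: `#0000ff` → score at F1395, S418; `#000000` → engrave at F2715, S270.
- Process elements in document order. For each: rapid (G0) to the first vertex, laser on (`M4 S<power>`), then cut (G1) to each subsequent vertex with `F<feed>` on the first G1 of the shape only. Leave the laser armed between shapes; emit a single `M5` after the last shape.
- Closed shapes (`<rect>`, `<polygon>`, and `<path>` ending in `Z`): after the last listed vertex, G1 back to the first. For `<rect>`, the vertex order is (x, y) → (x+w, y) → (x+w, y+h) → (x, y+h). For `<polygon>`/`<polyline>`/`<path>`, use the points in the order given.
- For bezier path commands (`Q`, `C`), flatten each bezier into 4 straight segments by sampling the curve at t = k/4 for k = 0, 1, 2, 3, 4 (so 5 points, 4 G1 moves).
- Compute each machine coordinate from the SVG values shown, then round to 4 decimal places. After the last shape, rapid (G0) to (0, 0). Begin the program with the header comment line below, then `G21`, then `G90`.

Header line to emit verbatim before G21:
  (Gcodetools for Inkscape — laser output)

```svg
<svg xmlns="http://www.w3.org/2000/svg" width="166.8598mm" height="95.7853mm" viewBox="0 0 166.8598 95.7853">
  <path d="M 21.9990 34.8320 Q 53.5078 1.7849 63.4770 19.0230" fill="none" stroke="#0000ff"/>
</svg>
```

(Gcodetools for Inkscape — laser output)
G21
G90
G0 X21.9990 Y60.9533
M4 S418
G1 X36.4072 Y74.3340 F1395
G1 X48.1229 Y81.4291
G1 X57.1462 Y82.2385
G1 X63.4770 Y76.7623
M5
G0 X0.0000 Y0.0000

viewBox `0 0 166.8598 95.7853` with mm width/height → 1 unit = 1 mm. Flip: y_m = 95.7853 − y_svg.

**Shape 1** — `<path>` quadratic bezier, stroke `#0000ff` → score (S418, F1395). Control points (SVG): P0=(21.9990,34.8320), P1=(53.5078,1.7849), P2=(63.4770,19.0230); sampled at t=k/4. Machine vertices: (21.9990,60.9533) → (36.4072,74.3340) → (48.1229,81.4291) → (57.1462,82.2385) → (63.4770,76.7623). Open path.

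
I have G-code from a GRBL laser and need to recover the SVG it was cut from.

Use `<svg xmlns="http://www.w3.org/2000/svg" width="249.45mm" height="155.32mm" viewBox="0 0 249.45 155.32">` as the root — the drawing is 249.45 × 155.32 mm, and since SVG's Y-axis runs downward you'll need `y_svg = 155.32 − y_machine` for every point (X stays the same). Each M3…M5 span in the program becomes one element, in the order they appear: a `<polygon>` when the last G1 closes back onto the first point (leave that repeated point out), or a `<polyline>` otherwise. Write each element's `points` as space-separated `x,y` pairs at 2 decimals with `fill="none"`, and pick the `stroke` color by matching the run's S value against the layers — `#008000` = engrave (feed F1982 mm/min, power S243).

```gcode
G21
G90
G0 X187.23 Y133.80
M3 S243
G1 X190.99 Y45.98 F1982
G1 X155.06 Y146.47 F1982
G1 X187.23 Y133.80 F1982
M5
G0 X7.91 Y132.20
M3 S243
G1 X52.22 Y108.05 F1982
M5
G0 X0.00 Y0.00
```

<svg xmlns="http://www.w3.org/2000/svg" width="249.45mm" height="155.32mm" viewBox="0 0 249.45 155.32">
  <polygon points="187.23,21.52 190.99,109.34 155.06,8.85" fill="none" stroke="#008000"/>
  <polyline points="7.91,23.12 52.22,47.27" fill="none" stroke="#008000"/>
</svg>

Each laser-on run becomes one SVG element. Flip Y back into SVG space with y_svg = 155.32 − y_machine. Every run uses S243, so all elements get stroke `#008000` (engrave).

Run 1: The run returns to its start, so emit a `<polygon>` with points (Y-flipped): 187.23,21.52 190.99,109.34 155.06,8.85.

Run 2: The run is open, so emit a `<polyline>` with points (Y-flipped): 7.91,23.12 52.22,47.27.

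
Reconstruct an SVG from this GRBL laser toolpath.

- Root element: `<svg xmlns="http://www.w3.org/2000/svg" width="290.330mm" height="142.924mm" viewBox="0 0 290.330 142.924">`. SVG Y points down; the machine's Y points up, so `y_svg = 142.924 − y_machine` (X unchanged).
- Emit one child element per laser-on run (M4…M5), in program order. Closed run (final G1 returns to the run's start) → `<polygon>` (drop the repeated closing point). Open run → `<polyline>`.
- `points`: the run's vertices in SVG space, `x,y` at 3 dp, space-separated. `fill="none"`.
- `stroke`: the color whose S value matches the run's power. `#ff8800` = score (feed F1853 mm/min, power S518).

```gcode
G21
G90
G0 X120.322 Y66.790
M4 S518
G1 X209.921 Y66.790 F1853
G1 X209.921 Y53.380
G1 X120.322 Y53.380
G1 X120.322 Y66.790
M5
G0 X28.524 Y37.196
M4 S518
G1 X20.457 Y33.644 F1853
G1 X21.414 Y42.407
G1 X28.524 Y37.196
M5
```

<svg xmlns="http://www.w3.org/2000/svg" width="290.330mm" height="142.924mm" viewBox="0 0 290.330 142.924">
  <polygon points="120.322,76.134 209.921,76.134 209.921,89.544 120.322,89.544" fill="none" stroke="#ff8800"/>
  <polygon points="28.524,105.728 20.457,109.280 21.414,100.517" fill="none" stroke="#ff8800"/>
</svg>

y_svg = 142.924 − y_m. Every run uses S518, so all elements get stroke `#ff8800` (score).

[1] closed run; points: 120.322,76.134 209.921,76.134 209.921,89.544 120.322,89.544

[2] closed run; points: 28.524,105.728 20.457,109.280 21.414,100.517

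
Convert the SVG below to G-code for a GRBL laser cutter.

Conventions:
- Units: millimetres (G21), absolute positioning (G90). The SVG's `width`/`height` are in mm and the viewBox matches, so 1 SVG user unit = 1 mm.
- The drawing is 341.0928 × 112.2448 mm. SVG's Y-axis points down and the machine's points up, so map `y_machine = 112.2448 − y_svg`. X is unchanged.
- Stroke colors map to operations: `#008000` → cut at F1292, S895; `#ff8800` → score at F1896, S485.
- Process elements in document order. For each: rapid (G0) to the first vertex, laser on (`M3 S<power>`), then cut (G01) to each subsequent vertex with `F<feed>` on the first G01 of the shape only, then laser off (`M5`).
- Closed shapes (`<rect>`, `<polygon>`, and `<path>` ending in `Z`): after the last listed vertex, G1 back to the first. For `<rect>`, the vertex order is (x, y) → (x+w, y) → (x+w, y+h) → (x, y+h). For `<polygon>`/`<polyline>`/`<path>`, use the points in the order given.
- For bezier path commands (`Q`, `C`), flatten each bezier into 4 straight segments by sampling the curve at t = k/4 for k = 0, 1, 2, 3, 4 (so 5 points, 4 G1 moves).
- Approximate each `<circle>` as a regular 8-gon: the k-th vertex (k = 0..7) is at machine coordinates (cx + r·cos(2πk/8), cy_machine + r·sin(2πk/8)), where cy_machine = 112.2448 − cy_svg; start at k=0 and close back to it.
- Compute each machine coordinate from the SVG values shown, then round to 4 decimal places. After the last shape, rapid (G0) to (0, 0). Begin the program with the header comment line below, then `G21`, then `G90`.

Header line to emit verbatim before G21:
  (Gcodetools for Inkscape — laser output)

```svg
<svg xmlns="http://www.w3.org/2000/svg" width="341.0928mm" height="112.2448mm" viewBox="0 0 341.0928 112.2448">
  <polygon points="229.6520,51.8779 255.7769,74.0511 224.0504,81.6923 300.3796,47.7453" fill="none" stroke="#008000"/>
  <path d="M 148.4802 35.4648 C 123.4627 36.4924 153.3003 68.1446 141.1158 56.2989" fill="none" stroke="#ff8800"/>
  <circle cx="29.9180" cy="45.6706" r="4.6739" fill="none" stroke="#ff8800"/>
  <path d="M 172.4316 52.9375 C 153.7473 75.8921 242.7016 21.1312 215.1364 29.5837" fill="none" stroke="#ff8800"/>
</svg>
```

(Gcodetools for Inkscape — laser output)
G21
G90
G0 X229.6520 Y60.3669
M3 S895
G01 X255.7769 Y38.1937 F1292
G01 X224.0504 Y30.5525
G01 X300.3796 Y64.4995
G01 X229.6520 Y60.3669
M5
G0 X148.4802 Y76.7800
M3 S485
G01 X138.4887 Y71.4254 F1896
G01 X139.9856 Y61.5355
G01 X143.8887 Y54.0593
G01 X141.1158 Y55.9459
M5
G0 X34.5919 Y66.5742
M3 S485
G01 X33.2229 Y69.8791 F1896
G01 X29.9180 Y71.2481
G01 X26.6131 Y69.8791
G01 X25.2441 Y66.5742
G01 X26.6131 Y63.2693
G01 X29.9180 Y61.9003
G01 X33.2229 Y63.2693
G01 X34.5919 Y66.5742
M5
G0 X172.4316 Y59.3073
M3 S485
G01 X175.0981 Y54.4610 F1896
G01 X197.1143 Y65.5459
G01 X217.4654 Y79.3500
G01 X215.1364 Y82.6611
M5
G0 X0.0000 Y0.0000

Since the viewBox matches the mm dimensions, user units are millimetres directly. The only transform is the Y-flip y_m = 112.2448 − y_svg.

Shape 1 is a closed polygon drawn with `<polygon>`. Its stroke #008000 means cut at S895, F1292. After flipping Y the toolpath is (229.6520,60.3669) → (255.7769,38.1937) → (224.0504,30.5525) → (300.3796,64.4995) → (229.6520,60.3669), returning to the start.

Shape 2 is a cubic bezier drawn with `<path>`. Its stroke #ff8800 means score at S485, F1896. After flipping Y the toolpath is (148.4802,76.7800) → (138.4887,71.4254) → (139.9856,61.5355) → (143.8887,54.0593) → (141.1158,55.9459).

Shape 3 is a circle drawn with `<circle>`. Its stroke #ff8800 means score at S485, F1896. After flipping Y the toolpath is (34.5919,66.5742) → (33.2229,69.8791) → (29.9180,71.2481) → (26.6131,69.8791) → (25.2441,66.5742) → (26.6131,63.2693) → (29.9180,61.9003) → (33.2229,63.2693) → (34.5919,66.5742), returning to the start.

Shape 4 is a cubic bezier drawn with `<path>`. Its stroke #ff8800 means score at S485, F1896. After flipping Y the toolpath is (172.4316,59.3073) → (175.0981,54.4610) → (197.1143,65.5459) → (217.4654,79.3500) → (215.1364,82.6611).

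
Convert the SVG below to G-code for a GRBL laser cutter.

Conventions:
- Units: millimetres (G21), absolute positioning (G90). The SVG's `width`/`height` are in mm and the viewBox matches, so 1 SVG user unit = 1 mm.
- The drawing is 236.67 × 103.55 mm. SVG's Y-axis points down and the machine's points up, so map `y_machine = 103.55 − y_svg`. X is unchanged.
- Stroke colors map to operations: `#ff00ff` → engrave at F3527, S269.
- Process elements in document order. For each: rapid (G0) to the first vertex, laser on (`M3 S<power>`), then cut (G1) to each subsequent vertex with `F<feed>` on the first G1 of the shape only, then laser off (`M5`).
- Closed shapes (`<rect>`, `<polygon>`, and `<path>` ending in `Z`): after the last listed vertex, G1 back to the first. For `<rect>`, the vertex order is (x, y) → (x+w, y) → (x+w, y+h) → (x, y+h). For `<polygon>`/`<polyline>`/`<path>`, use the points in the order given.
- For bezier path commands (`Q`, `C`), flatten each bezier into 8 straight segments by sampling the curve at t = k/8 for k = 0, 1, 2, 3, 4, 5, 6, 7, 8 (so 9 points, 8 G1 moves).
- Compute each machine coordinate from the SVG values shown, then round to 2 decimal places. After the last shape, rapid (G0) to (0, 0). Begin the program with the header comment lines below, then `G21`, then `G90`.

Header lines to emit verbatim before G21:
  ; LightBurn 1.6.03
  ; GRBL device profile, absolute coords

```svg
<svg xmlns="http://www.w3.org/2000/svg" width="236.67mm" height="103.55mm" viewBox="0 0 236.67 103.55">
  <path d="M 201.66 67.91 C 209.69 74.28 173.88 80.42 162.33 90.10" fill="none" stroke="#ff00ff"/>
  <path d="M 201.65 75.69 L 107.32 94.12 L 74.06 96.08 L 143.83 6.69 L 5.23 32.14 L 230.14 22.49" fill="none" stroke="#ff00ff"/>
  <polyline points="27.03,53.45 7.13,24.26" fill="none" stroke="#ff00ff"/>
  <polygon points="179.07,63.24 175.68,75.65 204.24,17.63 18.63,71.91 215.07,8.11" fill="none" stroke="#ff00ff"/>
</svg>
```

1 u = 1 mm; y_m = 103.55 − y.

[1] `<path>` cubic bezier, #ff00ff→engrave S269 F3527: (201.66,35.64) → (202.75,33.25) → (200.53,30.85) → (195.79,28.37) → (189.34,25.79) → (181.97,23.05) → (174.48,20.11) → (167.67,16.92) → (162.33,13.45)

[2] `<path>` open polyline, #ff00ff→engrave S269 F3527: (201.65,27.86) → (107.32,9.43) → (74.06,7.47) → (143.83,96.86) → (5.23,71.41) → (230.14,81.06)

[3] `<polyline>` line segment, #ff00ff→engrave S269 F3527: (27.03,50.10) → (7.13,79.29)

[4] `<polygon>` closed polygon, #ff00ff→engrave S269 F3527: (179.07,40.31) → (175.68,27.90) → (204.24,85.92) → (18.63,31.64) → (215.07,95.44) → (179.07,40.31) (closed)

; LightBurn 1.6.03
; GRBL device profile, absolute coords
G21
G90
G0 X201.66 Y35.64
M3 S269
G1 X202.75 Y33.25 F3527
G1 X200.53 Y30.85
G1 X195.79 Y28.37
G1 X189.34 Y25.79
G1 X181.97 Y23.05
G1 X174.48 Y20.11
G1 X167.67 Y16.92
G1 X162.33 Y13.45
M5
G0 X201.65 Y27.86
M3 S269
G1 X107.32 Y9.43 F3527
G1 X74.06 Y7.47
G1 X143.83 Y96.86
G1 X5.23 Y71.41
G1 X230.14 Y81.06
M5
G0 X27.03 Y50.10
M3 S269
G1 X7.13 Y79.29 F3527
M5
G0 X179.07 Y40.31
M3 S269
G1 X175.68 Y27.90 F3527
G1 X204.24 Y85.92
G1 X18.63 Y31.64
G1 X215.07 Y95.44
G1 X179.07 Y40.31
M5
G0 X0.00 Y0.00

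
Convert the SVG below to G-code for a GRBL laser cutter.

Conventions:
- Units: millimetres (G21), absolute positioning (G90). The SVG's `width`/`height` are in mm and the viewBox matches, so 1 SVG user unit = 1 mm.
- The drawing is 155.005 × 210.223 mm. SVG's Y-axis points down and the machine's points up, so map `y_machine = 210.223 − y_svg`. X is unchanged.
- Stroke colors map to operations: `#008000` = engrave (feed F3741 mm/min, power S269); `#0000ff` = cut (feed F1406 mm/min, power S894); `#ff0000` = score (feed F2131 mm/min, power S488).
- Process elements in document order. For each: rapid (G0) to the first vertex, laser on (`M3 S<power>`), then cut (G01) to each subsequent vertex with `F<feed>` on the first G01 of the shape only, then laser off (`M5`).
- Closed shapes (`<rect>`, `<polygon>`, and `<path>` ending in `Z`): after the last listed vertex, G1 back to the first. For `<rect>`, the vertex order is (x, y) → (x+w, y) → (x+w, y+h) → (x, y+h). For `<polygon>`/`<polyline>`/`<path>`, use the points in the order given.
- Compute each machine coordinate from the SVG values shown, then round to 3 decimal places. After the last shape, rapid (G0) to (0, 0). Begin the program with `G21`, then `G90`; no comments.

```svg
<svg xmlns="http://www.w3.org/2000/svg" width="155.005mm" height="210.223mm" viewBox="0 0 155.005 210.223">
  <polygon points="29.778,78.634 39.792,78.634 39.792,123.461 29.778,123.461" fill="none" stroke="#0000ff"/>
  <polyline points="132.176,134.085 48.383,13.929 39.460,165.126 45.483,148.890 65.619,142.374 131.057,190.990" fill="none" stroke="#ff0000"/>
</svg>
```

1 u = 1 mm; y_m = 210.223 − y.

[1] `<polygon>` rectangle, #0000ff→cut S894 F1406: (29.778,131.589) → (39.792,131.589) → (39.792,86.762) → (29.778,86.762) → (29.778,131.589) (closed)

[2] `<polyline>` open polyline, #ff0000→score S488 F2131: (132.176,76.138) → (48.383,196.294) → (39.460,45.097) → (45.483,61.333) → (65.619,67.849) → (131.057,19.233)

G21
G90
G0 X29.778 Y131.589
M3 S894
G01 X39.792 Y131.589 F1406
G01 X39.792 Y86.762
G01 X29.778 Y86.762
G01 X29.778 Y131.589
M5
G0 X132.176 Y76.138
M3 S488
G01 X48.383 Y196.294 F2131
G01 X39.460 Y45.097
G01 X45.483 Y61.333
G01 X65.619 Y67.849
G01 X131.057 Y19.233
M5
G0 X0.000 Y0.000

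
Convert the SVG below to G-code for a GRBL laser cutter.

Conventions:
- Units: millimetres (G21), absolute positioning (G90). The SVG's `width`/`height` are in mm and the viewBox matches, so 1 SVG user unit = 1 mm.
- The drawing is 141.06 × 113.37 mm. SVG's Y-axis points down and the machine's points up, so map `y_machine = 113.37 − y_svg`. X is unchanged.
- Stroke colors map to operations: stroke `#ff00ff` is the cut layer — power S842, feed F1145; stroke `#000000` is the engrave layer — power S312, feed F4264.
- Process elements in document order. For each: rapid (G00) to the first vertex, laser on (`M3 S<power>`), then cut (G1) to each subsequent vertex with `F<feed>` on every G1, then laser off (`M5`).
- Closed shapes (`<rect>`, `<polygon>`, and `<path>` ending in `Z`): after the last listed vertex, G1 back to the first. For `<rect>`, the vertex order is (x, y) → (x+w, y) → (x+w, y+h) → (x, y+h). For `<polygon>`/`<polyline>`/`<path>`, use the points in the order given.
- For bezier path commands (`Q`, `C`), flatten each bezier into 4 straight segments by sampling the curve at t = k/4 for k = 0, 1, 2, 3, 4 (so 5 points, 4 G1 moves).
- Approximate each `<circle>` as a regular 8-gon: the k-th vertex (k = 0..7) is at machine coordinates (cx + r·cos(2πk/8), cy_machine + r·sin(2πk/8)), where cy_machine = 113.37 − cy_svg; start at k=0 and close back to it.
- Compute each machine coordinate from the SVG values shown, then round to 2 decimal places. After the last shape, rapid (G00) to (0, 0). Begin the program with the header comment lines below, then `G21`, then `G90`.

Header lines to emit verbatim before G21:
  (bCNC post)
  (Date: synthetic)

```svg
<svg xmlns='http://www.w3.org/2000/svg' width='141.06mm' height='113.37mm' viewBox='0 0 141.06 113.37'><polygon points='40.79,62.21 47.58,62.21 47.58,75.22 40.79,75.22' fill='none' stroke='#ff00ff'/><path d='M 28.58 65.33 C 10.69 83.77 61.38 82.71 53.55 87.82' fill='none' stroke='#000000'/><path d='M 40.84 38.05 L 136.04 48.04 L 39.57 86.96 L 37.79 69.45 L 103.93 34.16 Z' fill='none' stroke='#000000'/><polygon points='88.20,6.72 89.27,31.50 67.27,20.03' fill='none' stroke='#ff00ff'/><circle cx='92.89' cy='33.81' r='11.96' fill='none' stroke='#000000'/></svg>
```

viewBox `0 0 141.06 113.37` with mm width/height → 1 unit = 1 mm. Flip: y_m = 113.37 − y_svg.

**Shape 1** — `<polygon>` rectangle, stroke `#ff00ff` → cut (S842, F1145). Machine vertices: (40.79,51.16) → (47.58,51.16) → (47.58,38.15) → (40.79,38.15) → (40.79,51.16). Closed: final G1 returns to the first vertex.

**Shape 2** — `<path>` cubic bezier, stroke `#000000` → engrave (S312, F4264). Control points (SVG): P0=(28.58,65.33), P1=(10.69,83.77), P2=(61.38,82.71), P3=(53.55,87.82); sampled at t=k/4. Machine vertices: (28.58,48.04) → (26.04,37.47) → (37.29,31.80) → (50.44,28.63) → (53.55,25.55). Open path.

**Shape 3** — `<path>` closed polygon, stroke `#000000` → engrave (S312, F4264). Machine vertices: (40.84,75.32) → (136.04,65.33) → (39.57,26.41) → (37.79,43.92) → (103.93,79.21) → (40.84,75.32). Closed: final G1 returns to the first vertex.

**Shape 4** — `<polygon>` regular polygon, stroke `#ff00ff` → cut (S842, F1145). Machine vertices: (88.20,106.65) → (89.27,81.87) → (67.27,93.34) → (88.20,106.65). Closed: final G1 returns to the first vertex.

**Shape 5** — `<circle>` circle, stroke `#000000` → engrave (S312, F4264). Machine vertices: (104.85,79.56) → (101.35,88.02) → (92.89,91.52) → (84.43,88.02) → (80.93,79.56) → (84.43,71.10) → (92.89,67.60) → (101.35,71.10) → (104.85,79.56). Closed: final G1 returns to the first vertex.

(bCNC post)
(Date: synthetic)
G21
G90
G00 X40.79 Y51.16
M3 S842
G1 X47.58 Y51.16 F1145
G1 X47.58 Y38.15 F1145
G1 X40.79 Y38.15 F1145
G1 X40.79 Y51.16 F1145
M5
G00 X28.58 Y48.04
M3 S312
G1 X26.04 Y37.47 F4264
G1 X37.29 Y31.80 F4264
G1 X50.44 Y28.63 F4264
G1 X53.55 Y25.55 F4264
M5
G00 X40.84 Y75.32
M3 S312
G1 X136.04 Y65.33 F4264
G1 X39.57 Y26.41 F4264
G1 X37.79 Y43.92 F4264
G1 X103.93 Y79.21 F4264
G1 X40.84 Y75.32 F4264
M5
G00 X88.20 Y106.65
M3 S842
G1 X89.27 Y81.87 F1145
G1 X67.27 Y93.34 F1145
G1 X88.20 Y106.65 F1145
M5
G00 X104.85 Y79.56
M3 S312
G1 X101.35 Y88.02 F4264
G1 X92.89 Y91.52 F4264
G1 X84.43 Y88.02 F4264
G1 X80.93 Y79.56 F4264
G1 X84.43 Y71.10 F4264
G1 X92.89 Y67.60 F4264
G1 X101.35 Y71.10 F4264
G1 X104.85 Y79.56 F4264
M5
G00 X0.00 Y0.00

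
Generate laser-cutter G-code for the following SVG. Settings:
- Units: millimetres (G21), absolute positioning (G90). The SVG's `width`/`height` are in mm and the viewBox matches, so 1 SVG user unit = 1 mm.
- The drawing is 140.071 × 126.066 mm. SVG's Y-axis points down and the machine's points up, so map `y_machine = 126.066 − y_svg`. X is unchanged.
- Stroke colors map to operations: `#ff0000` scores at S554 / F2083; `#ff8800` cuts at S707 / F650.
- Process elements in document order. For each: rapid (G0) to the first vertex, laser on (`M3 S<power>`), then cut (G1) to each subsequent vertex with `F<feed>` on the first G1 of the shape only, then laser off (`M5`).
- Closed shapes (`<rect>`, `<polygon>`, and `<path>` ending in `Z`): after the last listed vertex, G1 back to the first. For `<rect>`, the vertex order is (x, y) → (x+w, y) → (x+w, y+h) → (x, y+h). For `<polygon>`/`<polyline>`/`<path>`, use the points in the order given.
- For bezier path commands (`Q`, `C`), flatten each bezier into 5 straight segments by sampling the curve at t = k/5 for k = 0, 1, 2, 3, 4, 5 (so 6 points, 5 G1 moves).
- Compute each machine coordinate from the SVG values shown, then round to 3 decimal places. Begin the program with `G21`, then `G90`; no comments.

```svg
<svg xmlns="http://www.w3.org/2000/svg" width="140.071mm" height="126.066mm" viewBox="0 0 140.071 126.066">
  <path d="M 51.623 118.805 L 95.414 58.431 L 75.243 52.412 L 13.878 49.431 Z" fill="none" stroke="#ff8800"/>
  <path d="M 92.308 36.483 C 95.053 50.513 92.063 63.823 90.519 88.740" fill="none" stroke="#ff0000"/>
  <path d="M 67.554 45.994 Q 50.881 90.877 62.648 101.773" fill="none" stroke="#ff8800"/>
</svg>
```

viewBox `0 0 140.071 126.066` with mm width/height → 1 unit = 1 mm. Flip: y_m = 126.066 − y_svg.

**Shape 1** — `<path>` closed polygon, stroke `#ff8800` → cut (S707, F650). Machine vertices: (51.623,7.261) → (95.414,67.635) → (75.243,73.654) → (13.878,76.635) → (51.623,7.261). Closed: final G1 returns to the first vertex.

**Shape 2** — `<path>` cubic bezier, stroke `#ff0000` → score (S554, F2083). Control points (SVG): P0=(92.308,36.483), P1=(95.053,50.513), P2=(92.063,63.823), P3=(90.519,88.740); sampled at t=k/5. Machine vertices: (92.308,89.583) → (93.324,81.153) → (93.309,72.304) → (92.606,62.444) → (91.561,50.982) → (90.519,37.326). Open path.

**Shape 3** — `<path>` quadratic bezier, stroke `#ff8800` → cut (S707, F650). Control points (SVG): P0=(67.554,45.994), P1=(50.881,90.877), P2=(62.648,101.773); sampled at t=k/5. Machine vertices: (67.554,80.072) → (62.022,63.478) → (58.766,49.604) → (57.785,38.448) → (59.079,30.011) → (62.648,24.293). Open path.

G21
G90
G0 X51.623 Y7.261
M3 S707
G1 X95.414 Y67.635 F650
G1 X75.243 Y73.654
G1 X13.878 Y76.635
G1 X51.623 Y7.261
M5
G0 X92.308 Y89.583
M3 S554
G1 X93.324 Y81.153 F2083
G1 X93.309 Y72.304
G1 X92.606 Y62.444
G1 X91.561 Y50.982
G1 X90.519 Y37.326
M5
G0 X67.554 Y80.072
M3 S707
G1 X62.022 Y63.478 F650
G1 X58.766 Y49.604
G1 X57.785 Y38.448
G1 X59.079 Y30.011
G1 X62.648 Y24.293
M5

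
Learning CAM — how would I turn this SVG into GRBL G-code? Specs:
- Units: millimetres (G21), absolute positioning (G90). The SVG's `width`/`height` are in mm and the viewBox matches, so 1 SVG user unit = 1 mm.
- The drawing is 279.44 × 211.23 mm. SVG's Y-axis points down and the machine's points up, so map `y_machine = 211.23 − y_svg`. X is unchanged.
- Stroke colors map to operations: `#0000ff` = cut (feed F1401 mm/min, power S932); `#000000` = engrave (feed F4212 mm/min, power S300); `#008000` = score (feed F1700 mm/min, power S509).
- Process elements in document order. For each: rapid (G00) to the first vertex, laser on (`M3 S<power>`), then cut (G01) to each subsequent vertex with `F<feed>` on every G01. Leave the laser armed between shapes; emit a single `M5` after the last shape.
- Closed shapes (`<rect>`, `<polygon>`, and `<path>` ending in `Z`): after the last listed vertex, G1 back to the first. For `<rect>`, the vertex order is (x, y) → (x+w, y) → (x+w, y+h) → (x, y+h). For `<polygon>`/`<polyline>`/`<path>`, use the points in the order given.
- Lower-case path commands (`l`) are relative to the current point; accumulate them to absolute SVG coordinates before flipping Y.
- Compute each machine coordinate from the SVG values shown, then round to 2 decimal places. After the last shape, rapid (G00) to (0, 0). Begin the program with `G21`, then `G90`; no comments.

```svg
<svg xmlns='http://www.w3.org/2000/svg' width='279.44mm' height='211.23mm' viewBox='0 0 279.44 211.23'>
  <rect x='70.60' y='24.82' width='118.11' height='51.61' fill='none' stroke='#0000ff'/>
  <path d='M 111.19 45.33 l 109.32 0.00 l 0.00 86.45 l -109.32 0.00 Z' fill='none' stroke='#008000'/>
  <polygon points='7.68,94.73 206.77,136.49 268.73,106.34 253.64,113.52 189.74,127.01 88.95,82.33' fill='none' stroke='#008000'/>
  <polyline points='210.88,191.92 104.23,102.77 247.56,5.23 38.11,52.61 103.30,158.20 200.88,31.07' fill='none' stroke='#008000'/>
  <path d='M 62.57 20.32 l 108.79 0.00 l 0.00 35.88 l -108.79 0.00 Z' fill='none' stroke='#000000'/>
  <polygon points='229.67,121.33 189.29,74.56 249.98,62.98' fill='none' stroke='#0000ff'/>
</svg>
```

G21
G90
G00 X70.60 Y186.41
M3 S932
G01 X188.71 Y186.41 F1401
G01 X188.71 Y134.80 F1401
G01 X70.60 Y134.80 F1401
G01 X70.60 Y186.41 F1401
G00 X111.19 Y165.90
M3 S509
G01 X220.51 Y165.90 F1700
G01 X220.51 Y79.45 F1700
G01 X111.19 Y79.45 F1700
G01 X111.19 Y165.90 F1700
G00 X7.68 Y116.50
M3 S509
G01 X206.77 Y74.74 F1700
G01 X268.73 Y104.89 F1700
G01 X253.64 Y97.71 F1700
G01 X189.74 Y84.22 F1700
G01 X88.95 Y128.90 F1700
G01 X7.68 Y116.50 F1700
G00 X210.88 Y19.31
M3 S509
G01 X104.23 Y108.46 F1700
G01 X247.56 Y206.00 F1700
G01 X38.11 Y158.62 F1700
G01 X103.30 Y53.03 F1700
G01 X200.88 Y180.16 F1700
G00 X62.57 Y190.91
M3 S300
G01 X171.36 Y190.91 F4212
G01 X171.36 Y155.03 F4212
G01 X62.57 Y155.03 F4212
G01 X62.57 Y190.91 F4212
G00 X229.67 Y89.90
M3 S932
G01 X189.29 Y136.67 F1401
G01 X249.98 Y148.25 F1401
G01 X229.67 Y89.90 F1401
M5
G00 X0.00 Y0.00

Since the viewBox matches the mm dimensions, user units are millimetres directly. The only transform is the Y-flip y_m = 211.23 − y_svg.

Shape 1 is a rectangle drawn with `<rect>`. Its stroke #0000ff means cut at S932, F1401. After flipping Y the toolpath is (70.60,186.41) → (188.71,186.41) → (188.71,134.80) → (70.60,134.80) → (70.60,186.41), returning to the start.

Shape 2 is a rectangle drawn with `<path>`. Its stroke #008000 means score at S509, F1700. After flipping Y the toolpath is (111.19,165.90) → (220.51,165.90) → (220.51,79.45) → (111.19,79.45) → (111.19,165.90), returning to the start.

Shape 3 is a closed polygon drawn with `<polygon>`. Its stroke #008000 means score at S509, F1700. After flipping Y the toolpath is (7.68,116.50) → (206.77,74.74) → (268.73,104.89) → (253.64,97.71) → (189.74,84.22) → (88.95,128.90) → (7.68,116.50), returning to the start.

Shape 4 is a open polyline drawn with `<polyline>`. Its stroke #008000 means score at S509, F1700. After flipping Y the toolpath is (210.88,19.31) → (104.23,108.46) → (247.56,206.00) → (38.11,158.62) → (103.30,53.03) → (200.88,180.16).

Shape 5 is a rectangle drawn with `<path>`. Its stroke #000000 means engrave at S300, F4212. After flipping Y the toolpath is (62.57,190.91) → (171.36,190.91) → (171.36,155.03) → (62.57,155.03) → (62.57,190.91), returning to the start.

Shape 6 is a regular polygon drawn with `<polygon>`. Its stroke #0000ff means cut at S932, F1401. After flipping Y the toolpath is (229.67,89.90) → (189.29,136.67) → (249.98,148.25) → (229.67,89.90), returning to the start.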